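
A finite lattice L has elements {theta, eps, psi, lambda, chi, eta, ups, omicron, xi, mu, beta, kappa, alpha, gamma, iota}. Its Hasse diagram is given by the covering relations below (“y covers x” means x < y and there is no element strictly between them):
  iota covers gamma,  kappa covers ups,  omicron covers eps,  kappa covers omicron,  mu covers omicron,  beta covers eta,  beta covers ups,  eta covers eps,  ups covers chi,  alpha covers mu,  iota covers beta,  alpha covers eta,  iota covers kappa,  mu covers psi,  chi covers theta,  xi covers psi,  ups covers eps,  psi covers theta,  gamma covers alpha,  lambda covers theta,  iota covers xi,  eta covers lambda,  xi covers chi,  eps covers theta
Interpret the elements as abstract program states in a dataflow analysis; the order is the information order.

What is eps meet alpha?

eps

Common lower bounds of {eps, alpha}: eps, theta.
The greatest among these is eps.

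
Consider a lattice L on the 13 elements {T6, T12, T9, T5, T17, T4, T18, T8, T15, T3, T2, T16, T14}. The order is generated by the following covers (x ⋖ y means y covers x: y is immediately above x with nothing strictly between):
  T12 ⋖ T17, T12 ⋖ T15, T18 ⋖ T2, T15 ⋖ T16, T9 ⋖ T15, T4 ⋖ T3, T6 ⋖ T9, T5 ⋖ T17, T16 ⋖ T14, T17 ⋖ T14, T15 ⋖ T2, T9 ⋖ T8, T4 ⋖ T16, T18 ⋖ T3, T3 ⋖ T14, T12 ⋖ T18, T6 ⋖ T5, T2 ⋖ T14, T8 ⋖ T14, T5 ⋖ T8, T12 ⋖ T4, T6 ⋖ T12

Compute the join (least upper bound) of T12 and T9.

T15

Common upper bounds of {T12, T9}: T14, T15, T16, T2.
The least among these is T15.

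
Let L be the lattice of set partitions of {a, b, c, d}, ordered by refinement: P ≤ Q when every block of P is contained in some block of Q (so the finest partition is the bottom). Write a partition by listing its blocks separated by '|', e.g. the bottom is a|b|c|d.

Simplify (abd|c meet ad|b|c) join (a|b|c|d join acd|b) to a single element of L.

acd|b

abd|c ∧ ad|b|c = ad|b|c
a|b|c|d ∨ acd|b = acd|b
ad|b|c ∨ acd|b = acd|b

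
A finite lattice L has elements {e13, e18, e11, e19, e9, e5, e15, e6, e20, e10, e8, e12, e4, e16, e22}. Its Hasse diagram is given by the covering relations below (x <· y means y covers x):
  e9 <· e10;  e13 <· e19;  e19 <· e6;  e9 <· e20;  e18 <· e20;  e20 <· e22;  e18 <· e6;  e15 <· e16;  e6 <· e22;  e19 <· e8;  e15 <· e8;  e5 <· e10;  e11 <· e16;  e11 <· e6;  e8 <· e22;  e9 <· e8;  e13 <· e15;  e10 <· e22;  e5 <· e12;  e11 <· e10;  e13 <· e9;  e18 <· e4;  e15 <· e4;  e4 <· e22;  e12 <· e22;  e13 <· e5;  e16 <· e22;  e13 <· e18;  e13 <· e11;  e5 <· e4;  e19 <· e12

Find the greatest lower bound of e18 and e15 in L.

e13

Common lower bounds of {e18, e15}: e13.
The greatest among these is e13.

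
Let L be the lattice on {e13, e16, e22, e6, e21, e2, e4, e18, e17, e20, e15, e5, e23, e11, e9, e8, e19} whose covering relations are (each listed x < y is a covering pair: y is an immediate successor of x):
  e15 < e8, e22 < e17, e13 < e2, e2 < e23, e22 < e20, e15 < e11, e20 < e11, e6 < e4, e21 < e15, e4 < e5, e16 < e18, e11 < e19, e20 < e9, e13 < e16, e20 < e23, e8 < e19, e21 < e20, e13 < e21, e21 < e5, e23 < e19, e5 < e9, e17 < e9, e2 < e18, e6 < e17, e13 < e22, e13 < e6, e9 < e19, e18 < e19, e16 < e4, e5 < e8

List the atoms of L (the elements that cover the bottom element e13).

e16, e2, e21, e22, e6

The atoms are exactly the elements that cover e13: e16, e2, e21, e22, e6.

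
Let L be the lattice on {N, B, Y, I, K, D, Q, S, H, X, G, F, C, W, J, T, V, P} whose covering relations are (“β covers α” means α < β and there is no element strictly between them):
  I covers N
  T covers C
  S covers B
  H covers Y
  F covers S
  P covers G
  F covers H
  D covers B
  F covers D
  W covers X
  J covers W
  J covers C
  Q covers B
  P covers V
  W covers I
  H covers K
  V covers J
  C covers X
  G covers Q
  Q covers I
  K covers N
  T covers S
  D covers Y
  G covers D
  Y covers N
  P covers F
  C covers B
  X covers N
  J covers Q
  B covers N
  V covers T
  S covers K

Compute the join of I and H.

P

Common upper bounds of {I, H}: P.
The least among these is P.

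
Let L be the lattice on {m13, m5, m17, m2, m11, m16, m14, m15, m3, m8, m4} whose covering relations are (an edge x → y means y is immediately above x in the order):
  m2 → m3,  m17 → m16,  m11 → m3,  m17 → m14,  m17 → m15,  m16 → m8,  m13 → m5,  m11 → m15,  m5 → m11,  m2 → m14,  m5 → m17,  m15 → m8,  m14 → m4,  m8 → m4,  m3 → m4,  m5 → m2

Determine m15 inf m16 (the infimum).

m17

Common lower bounds of {m15, m16}: m13, m17, m5.
The greatest among these is m17.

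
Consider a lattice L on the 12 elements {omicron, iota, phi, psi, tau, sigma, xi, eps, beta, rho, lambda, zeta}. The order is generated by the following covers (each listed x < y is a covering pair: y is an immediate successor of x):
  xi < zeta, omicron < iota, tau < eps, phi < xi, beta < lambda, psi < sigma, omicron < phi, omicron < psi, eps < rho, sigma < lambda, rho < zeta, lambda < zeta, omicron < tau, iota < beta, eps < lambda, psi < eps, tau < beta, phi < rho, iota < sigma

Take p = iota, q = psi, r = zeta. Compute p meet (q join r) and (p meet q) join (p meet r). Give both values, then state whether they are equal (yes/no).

q join r = zeta, so p meet (q join r) = iota meet zeta = iota.
p meet q = omicron and p meet r = iota, so (p meet q) join (p meet r) = omicron join iota = iota.
Equal: yes.

iota; iota; yes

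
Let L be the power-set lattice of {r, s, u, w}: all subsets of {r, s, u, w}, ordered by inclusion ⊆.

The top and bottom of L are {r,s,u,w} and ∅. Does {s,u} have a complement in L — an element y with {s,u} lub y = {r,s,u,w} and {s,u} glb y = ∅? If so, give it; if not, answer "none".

{r,w}

Need y with {s,u} ∨ y = {r,s,u,w} and {s,u} ∧ y = ∅.
Checking each element gives: {r,w}.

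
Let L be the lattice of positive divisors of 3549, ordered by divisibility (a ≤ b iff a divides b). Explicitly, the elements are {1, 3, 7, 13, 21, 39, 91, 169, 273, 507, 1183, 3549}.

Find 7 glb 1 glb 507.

1

Common lower bounds of {7, 1, 507}: 1.
The greatest among these is 1.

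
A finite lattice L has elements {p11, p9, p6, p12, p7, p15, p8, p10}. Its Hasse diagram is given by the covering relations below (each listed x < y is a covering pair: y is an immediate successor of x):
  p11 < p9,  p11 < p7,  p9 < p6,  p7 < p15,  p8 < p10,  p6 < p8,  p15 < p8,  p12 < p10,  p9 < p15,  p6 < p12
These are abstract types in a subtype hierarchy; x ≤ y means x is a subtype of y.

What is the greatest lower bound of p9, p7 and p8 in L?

Common lower bounds of {p9, p7, p8}: p11.
The greatest among these is p11.

p11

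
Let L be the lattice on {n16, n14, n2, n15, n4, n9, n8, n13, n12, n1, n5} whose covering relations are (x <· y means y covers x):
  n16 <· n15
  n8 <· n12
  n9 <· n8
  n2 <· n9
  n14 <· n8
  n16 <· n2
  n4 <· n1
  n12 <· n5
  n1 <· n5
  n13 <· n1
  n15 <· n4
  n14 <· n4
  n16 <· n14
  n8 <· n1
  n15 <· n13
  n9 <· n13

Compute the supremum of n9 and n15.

n13

Common upper bounds of {n9, n15}: n1, n13, n5.
The least among these is n13.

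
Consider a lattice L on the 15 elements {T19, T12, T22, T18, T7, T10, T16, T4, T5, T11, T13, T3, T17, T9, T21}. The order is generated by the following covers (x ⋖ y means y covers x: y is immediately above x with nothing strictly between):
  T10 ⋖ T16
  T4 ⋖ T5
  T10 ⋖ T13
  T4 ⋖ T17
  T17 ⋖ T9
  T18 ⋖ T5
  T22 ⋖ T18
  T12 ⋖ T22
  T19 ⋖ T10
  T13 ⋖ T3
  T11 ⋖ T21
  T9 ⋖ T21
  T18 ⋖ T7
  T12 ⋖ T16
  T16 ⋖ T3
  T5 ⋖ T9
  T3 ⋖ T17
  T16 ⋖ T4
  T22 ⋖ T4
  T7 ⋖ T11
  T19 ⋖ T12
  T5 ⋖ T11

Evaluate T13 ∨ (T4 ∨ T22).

T4 ∨ T22 = T4
T13 ∨ T4 = T17

T17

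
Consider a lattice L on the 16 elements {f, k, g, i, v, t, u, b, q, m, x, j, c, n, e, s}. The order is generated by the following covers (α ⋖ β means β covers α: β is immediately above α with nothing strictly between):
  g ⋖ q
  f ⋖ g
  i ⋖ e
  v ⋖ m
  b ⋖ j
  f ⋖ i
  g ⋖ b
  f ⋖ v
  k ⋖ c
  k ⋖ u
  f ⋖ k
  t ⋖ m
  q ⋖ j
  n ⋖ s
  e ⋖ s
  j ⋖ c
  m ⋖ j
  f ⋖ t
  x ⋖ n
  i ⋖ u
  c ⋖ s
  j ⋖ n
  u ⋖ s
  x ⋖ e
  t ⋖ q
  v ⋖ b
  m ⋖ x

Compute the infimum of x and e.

x

Common lower bounds of {x, e}: f, m, t, v, x.
The greatest among these is x.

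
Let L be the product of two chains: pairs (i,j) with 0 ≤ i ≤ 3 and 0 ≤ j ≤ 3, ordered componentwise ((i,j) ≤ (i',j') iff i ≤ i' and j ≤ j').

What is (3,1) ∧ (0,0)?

In a product of chains, the meet is componentwise min, giving (0,0).

(0,0)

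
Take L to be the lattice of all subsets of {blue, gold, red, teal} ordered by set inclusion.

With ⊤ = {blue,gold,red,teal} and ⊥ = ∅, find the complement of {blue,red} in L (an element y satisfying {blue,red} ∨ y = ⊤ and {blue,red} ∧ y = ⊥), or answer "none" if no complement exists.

Need y with {blue,red} ∨ y = {blue,gold,red,teal} and {blue,red} ∧ y = ∅.
Checking each element gives: {gold,teal}.

{gold,teal}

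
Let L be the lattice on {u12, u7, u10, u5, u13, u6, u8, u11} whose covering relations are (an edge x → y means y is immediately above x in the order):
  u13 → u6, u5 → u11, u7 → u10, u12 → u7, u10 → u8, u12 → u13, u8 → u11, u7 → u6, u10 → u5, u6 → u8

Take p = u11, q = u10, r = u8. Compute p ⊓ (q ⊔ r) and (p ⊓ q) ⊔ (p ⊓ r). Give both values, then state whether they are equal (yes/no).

u8; u8; yes

q ⊔ r = u8, so p ⊓ (q ⊔ r) = u11 ⊓ u8 = u8.
p ⊓ q = u10 and p ⊓ r = u8, so (p ⊓ q) ⊔ (p ⊓ r) = u10 ⊔ u8 = u8.
Equal: yes.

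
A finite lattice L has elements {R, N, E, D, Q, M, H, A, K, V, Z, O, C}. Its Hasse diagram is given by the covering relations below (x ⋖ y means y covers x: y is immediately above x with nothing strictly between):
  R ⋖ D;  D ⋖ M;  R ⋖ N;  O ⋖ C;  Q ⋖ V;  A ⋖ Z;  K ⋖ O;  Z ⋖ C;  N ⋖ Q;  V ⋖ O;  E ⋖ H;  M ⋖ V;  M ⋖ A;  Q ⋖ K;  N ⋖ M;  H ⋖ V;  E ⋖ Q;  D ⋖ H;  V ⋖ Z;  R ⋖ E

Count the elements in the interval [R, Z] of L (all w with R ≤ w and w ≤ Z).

10

The interval [R, Z] = {A, D, E, H, M, N, Q, R, V, Z}, which has 10 elements.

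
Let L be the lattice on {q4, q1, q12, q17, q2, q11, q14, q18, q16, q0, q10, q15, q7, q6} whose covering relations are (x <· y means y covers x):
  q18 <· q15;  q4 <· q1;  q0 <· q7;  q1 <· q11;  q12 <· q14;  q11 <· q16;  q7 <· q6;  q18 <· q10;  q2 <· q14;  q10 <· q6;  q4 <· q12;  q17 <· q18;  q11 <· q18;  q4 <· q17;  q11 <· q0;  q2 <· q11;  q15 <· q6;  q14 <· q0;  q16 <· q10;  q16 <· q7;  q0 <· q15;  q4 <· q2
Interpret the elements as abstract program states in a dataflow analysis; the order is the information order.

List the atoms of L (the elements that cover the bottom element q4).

The atoms are exactly the elements that cover q4: q1, q12, q17, q2.

q1, q12, q17, q2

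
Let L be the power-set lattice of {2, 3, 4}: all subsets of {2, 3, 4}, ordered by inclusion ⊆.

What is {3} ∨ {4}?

{3,4}

Common upper bounds of {{3}, {4}}: {2,3,4}, {3,4}.
The least among these is {3,4}.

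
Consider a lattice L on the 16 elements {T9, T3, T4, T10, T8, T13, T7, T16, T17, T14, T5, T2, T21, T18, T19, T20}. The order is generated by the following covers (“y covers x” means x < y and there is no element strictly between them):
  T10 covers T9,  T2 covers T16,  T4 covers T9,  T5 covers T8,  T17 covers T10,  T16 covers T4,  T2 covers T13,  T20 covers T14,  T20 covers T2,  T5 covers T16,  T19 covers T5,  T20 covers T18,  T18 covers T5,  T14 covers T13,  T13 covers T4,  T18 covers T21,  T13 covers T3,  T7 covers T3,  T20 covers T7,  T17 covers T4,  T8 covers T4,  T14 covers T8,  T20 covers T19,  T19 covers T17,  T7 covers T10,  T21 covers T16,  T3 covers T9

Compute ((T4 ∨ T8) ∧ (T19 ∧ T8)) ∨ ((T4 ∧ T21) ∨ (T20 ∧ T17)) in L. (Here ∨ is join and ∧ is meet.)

T19

T4 ∨ T8 = T8
T19 ∧ T8 = T8
T8 ∧ T8 = T8
T4 ∧ T21 = T4
T20 ∧ T17 = T17
T4 ∨ T17 = T17
T8 ∨ T17 = T19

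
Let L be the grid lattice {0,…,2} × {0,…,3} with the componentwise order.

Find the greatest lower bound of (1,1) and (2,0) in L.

(1,0)

Common lower bounds of {(1,1), (2,0)}: (0,0), (1,0).
The greatest among these is (1,0).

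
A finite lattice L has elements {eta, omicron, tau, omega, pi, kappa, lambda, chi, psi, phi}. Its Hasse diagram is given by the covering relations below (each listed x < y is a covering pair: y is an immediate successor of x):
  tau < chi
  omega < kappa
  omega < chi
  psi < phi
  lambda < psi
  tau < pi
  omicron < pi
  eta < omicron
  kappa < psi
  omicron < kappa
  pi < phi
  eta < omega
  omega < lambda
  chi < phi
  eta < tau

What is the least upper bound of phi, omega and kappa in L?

phi

Common upper bounds of {phi, omega, kappa}: phi.
The least among these is phi.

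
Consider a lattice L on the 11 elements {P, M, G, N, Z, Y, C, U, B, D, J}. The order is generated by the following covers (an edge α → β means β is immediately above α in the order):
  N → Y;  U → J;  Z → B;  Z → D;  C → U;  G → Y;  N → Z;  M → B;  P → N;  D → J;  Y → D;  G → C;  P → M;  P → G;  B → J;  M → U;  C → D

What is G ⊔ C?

Common upper bounds of {G, C}: C, D, J, U.
The least among these is C.

C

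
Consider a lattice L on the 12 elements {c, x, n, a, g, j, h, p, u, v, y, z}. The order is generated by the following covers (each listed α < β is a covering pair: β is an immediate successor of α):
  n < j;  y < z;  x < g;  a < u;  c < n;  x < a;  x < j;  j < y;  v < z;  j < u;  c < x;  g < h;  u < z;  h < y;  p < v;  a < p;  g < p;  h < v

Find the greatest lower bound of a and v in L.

Common lower bounds of {a, v}: a, c, x.
The greatest among these is a.

a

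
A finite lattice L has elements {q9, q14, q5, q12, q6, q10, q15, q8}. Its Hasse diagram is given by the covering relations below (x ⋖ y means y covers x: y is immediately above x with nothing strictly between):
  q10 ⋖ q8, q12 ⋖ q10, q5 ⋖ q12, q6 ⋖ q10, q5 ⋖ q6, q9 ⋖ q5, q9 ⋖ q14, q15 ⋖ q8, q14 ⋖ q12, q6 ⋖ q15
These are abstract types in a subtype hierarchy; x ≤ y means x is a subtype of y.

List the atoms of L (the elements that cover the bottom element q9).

The atoms are exactly the elements that cover q9: q14, q5.

q14, q5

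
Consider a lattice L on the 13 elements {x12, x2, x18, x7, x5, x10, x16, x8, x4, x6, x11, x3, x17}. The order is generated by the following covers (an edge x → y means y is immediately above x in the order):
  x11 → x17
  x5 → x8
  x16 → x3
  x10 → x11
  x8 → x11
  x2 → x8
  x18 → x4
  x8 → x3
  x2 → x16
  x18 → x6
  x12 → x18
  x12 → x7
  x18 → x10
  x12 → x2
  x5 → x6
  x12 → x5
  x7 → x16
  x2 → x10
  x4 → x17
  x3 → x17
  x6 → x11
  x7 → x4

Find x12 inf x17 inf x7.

x12

Common lower bounds of {x12, x17, x7}: x12.
The greatest among these is x12.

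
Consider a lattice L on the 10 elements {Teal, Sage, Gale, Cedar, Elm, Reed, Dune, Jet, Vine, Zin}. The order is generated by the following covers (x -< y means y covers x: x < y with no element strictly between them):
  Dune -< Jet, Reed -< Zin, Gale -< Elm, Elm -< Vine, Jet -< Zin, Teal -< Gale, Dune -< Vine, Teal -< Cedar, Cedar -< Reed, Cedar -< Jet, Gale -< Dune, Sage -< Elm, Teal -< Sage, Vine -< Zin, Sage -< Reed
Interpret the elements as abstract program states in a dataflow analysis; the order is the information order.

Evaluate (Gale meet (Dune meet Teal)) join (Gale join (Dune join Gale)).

Dune

Dune ∧ Teal = Teal
Gale ∧ Teal = Teal
Dune ∨ Gale = Dune
Gale ∨ Dune = Dune
Teal ∨ Dune = Dune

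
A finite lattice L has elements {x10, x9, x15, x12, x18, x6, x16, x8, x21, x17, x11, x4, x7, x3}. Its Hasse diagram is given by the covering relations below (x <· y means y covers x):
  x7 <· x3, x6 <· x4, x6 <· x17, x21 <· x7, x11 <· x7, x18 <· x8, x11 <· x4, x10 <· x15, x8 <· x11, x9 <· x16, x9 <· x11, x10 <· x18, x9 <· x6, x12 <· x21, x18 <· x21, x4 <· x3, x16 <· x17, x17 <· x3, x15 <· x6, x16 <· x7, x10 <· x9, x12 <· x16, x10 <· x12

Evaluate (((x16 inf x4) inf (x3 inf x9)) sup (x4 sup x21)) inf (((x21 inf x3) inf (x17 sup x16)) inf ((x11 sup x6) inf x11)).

x10

x16 ∧ x4 = x9
x3 ∧ x9 = x9
x9 ∧ x9 = x9
x4 ∨ x21 = x3
x9 ∨ x3 = x3
x21 ∧ x3 = x21
x17 ∨ x16 = x17
x21 ∧ x17 = x12
x11 ∨ x6 = x4
x4 ∧ x11 = x11
x12 ∧ x11 = x10
x3 ∧ x10 = x10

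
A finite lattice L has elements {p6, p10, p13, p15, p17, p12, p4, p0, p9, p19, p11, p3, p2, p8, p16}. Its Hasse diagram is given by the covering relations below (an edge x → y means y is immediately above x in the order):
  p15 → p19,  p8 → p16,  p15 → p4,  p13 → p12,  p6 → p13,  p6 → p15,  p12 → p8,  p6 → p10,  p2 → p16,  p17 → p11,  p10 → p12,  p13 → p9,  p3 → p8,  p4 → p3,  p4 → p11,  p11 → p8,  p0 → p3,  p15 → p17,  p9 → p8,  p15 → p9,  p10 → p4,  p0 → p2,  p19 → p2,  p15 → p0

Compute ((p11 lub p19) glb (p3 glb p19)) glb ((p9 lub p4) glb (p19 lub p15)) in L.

p11 ∨ p19 = p16
p3 ∧ p19 = p15
p16 ∧ p15 = p15
p9 ∨ p4 = p8
p19 ∨ p15 = p19
p8 ∧ p19 = p15
p15 ∧ p15 = p15

p15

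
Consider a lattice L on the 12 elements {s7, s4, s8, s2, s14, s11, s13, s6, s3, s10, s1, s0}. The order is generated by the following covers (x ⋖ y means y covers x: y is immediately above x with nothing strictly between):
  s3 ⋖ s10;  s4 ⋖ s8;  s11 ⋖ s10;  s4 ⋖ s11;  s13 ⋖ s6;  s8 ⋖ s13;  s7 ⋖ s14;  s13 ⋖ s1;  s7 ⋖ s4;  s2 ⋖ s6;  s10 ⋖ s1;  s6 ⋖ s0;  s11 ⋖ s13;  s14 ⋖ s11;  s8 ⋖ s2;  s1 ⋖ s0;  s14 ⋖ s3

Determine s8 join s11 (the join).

s13

Common upper bounds of {s8, s11}: s0, s1, s13, s6.
The least among these is s13.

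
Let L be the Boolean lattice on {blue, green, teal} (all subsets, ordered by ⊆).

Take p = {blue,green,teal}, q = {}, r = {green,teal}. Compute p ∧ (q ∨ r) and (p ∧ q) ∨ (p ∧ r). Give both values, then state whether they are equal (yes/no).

q ∨ r = {green,teal}, so p ∧ (q ∨ r) = {blue,green,teal} ∧ {green,teal} = {green,teal}.
p ∧ q = {} and p ∧ r = {green,teal}, so (p ∧ q) ∨ (p ∧ r) = {} ∨ {green,teal} = {green,teal}.
Equal: yes.

{green,teal}; {green,teal}; yes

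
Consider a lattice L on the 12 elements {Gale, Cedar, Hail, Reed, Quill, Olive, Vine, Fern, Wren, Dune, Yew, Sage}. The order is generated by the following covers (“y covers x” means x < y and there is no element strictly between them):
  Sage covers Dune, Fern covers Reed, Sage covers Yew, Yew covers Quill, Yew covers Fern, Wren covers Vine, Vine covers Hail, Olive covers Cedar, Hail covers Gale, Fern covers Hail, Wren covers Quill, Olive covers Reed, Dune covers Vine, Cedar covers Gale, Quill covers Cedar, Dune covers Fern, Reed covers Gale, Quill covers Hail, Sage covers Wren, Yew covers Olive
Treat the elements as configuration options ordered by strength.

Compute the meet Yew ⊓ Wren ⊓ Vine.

Hail

Common lower bounds of {Yew, Wren, Vine}: Gale, Hail.
The greatest among these is Hail.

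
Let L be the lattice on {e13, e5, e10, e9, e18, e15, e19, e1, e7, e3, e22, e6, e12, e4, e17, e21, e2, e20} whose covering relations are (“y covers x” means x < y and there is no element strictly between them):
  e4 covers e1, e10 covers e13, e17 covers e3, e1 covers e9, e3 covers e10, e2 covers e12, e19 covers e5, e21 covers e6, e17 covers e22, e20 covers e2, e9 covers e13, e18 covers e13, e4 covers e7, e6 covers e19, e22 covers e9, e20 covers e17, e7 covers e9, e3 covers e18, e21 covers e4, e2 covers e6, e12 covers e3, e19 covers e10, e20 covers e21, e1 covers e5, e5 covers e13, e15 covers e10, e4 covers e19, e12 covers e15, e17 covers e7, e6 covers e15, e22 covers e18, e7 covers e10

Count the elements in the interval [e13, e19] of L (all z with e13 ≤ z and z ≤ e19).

The interval [e13, e19] = {e10, e13, e19, e5}, which has 4 elements.

4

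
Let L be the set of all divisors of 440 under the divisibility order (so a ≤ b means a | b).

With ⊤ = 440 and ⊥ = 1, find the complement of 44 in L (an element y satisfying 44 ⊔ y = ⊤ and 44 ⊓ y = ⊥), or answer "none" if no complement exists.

none

For every candidate y, either 44 ∨ y ≠ 440 or 44 ∧ y ≠ 1; no complement exists.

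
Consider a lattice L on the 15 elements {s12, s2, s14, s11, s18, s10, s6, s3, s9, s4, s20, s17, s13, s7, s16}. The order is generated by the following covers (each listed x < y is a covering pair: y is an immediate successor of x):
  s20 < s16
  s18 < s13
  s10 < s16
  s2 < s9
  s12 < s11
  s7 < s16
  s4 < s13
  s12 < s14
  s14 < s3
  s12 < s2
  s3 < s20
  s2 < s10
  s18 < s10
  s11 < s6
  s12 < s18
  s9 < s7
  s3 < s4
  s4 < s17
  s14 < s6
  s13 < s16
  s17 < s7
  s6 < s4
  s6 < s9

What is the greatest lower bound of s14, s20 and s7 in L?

s14

Common lower bounds of {s14, s20, s7}: s12, s14.
The greatest among these is s14.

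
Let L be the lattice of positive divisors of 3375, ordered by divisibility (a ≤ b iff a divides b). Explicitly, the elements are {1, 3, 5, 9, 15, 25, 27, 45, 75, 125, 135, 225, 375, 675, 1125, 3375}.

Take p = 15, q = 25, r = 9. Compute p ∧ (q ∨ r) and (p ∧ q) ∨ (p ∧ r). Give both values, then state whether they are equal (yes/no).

q ∨ r = 225, so p ∧ (q ∨ r) = 15 ∧ 225 = 15.
p ∧ q = 5 and p ∧ r = 3, so (p ∧ q) ∨ (p ∧ r) = 5 ∨ 3 = 15.
Equal: yes.

15; 15; yes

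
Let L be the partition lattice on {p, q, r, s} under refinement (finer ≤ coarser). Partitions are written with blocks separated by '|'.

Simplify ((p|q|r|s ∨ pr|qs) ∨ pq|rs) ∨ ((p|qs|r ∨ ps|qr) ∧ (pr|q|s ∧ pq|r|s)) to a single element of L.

p|q|r|s ∨ pr|qs = pr|qs
pr|qs ∨ pq|rs = pqrs
p|qs|r ∨ ps|qr = pqrs
pr|q|s ∧ pq|r|s = p|q|r|s
pqrs ∧ p|q|r|s = p|q|r|s
pqrs ∨ p|q|r|s = pqrs

pqrs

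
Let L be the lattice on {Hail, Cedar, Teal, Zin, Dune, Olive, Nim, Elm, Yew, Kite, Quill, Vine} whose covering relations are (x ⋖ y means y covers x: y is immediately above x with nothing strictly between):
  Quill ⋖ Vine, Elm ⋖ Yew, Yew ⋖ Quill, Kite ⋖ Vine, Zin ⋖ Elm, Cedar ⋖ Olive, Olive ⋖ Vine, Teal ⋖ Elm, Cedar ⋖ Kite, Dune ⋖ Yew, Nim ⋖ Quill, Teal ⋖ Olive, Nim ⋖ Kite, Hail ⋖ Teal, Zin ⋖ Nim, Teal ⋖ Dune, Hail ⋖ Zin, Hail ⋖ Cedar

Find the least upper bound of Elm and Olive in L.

Vine

Common upper bounds of {Elm, Olive}: Vine.
The least among these is Vine.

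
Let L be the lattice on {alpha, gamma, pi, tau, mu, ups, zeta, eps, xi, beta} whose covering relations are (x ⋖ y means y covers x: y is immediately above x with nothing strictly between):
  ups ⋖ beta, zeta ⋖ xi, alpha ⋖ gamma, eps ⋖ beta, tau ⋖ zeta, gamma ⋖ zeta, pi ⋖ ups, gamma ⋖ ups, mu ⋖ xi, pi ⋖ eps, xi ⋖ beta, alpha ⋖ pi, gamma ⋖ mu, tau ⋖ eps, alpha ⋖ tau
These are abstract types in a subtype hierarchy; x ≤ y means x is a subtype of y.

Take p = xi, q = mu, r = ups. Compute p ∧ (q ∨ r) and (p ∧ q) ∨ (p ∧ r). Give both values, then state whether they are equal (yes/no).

xi; mu; no

q ∨ r = beta, so p ∧ (q ∨ r) = xi ∧ beta = xi.
p ∧ q = mu and p ∧ r = gamma, so (p ∧ q) ∨ (p ∧ r) = mu ∨ gamma = mu.
Equal: no.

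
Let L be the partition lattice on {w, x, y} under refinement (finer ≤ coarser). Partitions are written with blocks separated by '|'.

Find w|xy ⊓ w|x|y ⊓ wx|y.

w|x|y

Common lower bounds of {w|xy, w|x|y, wx|y}: w|x|y.
The greatest among these is w|x|y.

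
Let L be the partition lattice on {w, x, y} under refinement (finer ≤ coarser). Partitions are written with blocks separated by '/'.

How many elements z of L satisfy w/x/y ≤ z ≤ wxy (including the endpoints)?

5

The interval [w/x/y, wxy] = {w/x/y, w/xy, wx/y, wxy, wy/x}, which has 5 elements.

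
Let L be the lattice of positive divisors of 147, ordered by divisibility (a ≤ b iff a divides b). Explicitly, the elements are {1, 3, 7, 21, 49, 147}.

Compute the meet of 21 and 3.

In the divisibility order, the meet is the greatest common divisor: gcd(21, 3) = 3.

3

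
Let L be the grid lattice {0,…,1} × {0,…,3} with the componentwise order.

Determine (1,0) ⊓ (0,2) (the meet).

(0,0)

In a product of chains, the meet is componentwise min, giving (0,0).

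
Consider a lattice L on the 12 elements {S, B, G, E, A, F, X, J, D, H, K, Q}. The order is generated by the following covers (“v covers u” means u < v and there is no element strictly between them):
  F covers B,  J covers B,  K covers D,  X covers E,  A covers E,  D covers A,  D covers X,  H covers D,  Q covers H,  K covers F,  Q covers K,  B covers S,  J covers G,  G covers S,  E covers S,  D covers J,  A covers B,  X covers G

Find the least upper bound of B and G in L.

J

Common upper bounds of {B, G}: D, H, J, K, Q.
The least among these is J.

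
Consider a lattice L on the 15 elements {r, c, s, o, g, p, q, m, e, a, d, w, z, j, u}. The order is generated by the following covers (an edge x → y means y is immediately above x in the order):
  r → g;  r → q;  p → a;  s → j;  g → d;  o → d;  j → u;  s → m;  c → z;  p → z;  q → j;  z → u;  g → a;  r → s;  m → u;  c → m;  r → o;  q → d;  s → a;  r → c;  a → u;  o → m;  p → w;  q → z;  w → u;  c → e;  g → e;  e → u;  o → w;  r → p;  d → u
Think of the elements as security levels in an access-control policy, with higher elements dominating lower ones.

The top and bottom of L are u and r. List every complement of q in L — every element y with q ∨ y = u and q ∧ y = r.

a, e, m, w

Need y with q ∨ y = u and q ∧ y = r.
Checking each element gives: a, e, m, w.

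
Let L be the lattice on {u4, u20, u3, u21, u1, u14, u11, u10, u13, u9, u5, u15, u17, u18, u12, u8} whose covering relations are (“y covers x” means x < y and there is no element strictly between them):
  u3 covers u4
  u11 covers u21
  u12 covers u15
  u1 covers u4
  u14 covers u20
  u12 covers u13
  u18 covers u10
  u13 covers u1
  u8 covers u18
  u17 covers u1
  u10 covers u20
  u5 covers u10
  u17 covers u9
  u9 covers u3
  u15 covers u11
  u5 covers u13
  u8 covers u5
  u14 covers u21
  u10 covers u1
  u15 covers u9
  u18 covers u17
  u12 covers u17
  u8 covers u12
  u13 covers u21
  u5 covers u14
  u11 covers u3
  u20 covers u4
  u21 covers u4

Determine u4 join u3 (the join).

Common upper bounds of {u4, u3}: u11, u12, u15, u17, u18, u3, u8, u9.
The least among these is u3.

u3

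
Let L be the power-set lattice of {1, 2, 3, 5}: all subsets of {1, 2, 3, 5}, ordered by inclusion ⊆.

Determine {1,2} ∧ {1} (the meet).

{1}

Under ⊆, meet is intersection: {1,2} ∩ {1} = {1}.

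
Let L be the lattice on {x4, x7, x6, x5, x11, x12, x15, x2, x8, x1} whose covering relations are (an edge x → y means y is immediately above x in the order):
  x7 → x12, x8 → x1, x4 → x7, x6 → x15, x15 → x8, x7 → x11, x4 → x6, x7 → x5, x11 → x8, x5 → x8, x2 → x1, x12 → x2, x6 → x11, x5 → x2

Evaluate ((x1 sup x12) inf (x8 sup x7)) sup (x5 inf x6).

x8

x1 ∨ x12 = x1
x8 ∨ x7 = x8
x1 ∧ x8 = x8
x5 ∧ x6 = x4
x8 ∨ x4 = x8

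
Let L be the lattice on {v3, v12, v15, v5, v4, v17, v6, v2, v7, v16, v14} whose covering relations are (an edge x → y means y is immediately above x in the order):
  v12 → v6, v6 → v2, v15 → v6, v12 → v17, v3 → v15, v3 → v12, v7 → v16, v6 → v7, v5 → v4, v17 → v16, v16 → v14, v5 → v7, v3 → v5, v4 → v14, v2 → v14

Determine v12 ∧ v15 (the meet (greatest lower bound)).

Common lower bounds of {v12, v15}: v3.
The greatest among these is v3.

v3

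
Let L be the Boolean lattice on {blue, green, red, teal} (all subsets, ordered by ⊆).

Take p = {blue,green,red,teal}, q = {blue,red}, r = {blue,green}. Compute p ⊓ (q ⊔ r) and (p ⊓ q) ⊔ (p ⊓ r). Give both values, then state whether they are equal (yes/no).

{blue,green,red}; {blue,green,red}; yes

q ⊔ r = {blue,green,red}, so p ⊓ (q ⊔ r) = {blue,green,red,teal} ⊓ {blue,green,red} = {blue,green,red}.
p ⊓ q = {blue,red} and p ⊓ r = {blue,green}, so (p ⊓ q) ⊔ (p ⊓ r) = {blue,red} ⊔ {blue,green} = {blue,green,red}.
Equal: yes.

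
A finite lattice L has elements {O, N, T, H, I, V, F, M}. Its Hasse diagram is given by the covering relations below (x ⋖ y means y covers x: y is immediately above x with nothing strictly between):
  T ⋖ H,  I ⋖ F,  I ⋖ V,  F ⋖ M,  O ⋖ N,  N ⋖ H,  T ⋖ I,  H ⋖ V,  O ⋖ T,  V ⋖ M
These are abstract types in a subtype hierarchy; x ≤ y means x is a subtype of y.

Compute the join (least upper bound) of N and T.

H

Common upper bounds of {N, T}: H, M, V.
The least among these is H.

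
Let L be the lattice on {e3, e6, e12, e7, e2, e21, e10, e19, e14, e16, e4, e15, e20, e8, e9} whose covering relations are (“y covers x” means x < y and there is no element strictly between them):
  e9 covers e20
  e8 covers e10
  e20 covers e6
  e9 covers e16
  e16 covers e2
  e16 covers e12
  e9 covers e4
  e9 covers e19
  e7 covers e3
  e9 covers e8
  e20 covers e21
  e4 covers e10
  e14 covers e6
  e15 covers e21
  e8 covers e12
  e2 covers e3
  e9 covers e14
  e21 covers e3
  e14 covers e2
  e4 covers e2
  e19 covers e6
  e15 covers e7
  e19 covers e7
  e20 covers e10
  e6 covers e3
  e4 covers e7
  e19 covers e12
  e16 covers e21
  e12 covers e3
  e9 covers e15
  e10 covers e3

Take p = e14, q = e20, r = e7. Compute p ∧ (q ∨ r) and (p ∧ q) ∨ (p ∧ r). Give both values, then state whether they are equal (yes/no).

q ∨ r = e9, so p ∧ (q ∨ r) = e14 ∧ e9 = e14.
p ∧ q = e6 and p ∧ r = e3, so (p ∧ q) ∨ (p ∧ r) = e6 ∨ e3 = e6.
Equal: no.

e14; e6; no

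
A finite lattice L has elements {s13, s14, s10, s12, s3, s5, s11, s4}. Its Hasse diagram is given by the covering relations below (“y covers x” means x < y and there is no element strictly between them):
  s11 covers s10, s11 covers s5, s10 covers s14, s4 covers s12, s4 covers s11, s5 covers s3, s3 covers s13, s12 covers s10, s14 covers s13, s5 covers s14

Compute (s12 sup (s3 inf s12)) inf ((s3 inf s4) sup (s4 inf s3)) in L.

s13

s3 ∧ s12 = s13
s12 ∨ s13 = s12
s3 ∧ s4 = s3
s4 ∧ s3 = s3
s3 ∨ s3 = s3
s12 ∧ s3 = s13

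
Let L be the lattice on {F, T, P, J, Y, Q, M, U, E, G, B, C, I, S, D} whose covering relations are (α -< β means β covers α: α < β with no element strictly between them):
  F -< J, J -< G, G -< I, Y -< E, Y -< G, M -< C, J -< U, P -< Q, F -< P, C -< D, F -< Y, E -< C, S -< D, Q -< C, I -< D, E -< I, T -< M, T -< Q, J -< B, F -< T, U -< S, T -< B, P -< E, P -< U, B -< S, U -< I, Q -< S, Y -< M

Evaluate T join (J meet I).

J ∧ I = J
T ∨ J = B

B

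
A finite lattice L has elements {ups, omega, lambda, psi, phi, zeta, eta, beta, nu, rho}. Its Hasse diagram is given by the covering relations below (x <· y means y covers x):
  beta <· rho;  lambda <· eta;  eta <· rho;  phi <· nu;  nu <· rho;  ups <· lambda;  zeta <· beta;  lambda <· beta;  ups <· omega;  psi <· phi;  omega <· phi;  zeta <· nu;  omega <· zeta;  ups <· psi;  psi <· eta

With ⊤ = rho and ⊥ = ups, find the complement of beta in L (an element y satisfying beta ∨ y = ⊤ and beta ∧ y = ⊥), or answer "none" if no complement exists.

Need y with beta ∨ y = rho and beta ∧ y = ups.
Checking each element gives: psi.

psi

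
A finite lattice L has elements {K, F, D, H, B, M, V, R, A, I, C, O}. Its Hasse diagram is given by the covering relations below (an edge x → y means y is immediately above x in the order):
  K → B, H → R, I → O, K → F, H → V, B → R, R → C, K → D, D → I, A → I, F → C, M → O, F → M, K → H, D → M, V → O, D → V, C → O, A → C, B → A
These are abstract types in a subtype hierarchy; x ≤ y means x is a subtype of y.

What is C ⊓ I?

A

Common lower bounds of {C, I}: A, B, K.
The greatest among these is A.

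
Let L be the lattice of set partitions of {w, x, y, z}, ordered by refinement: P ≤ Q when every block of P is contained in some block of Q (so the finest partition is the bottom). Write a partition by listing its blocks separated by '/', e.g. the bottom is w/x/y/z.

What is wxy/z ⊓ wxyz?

wxy/z

Common lower bounds of {wxy/z, wxyz}: w/x/y/z, w/xy/z, wx/y/z, wxy/z, wy/x/z.
The greatest among these is wxy/z.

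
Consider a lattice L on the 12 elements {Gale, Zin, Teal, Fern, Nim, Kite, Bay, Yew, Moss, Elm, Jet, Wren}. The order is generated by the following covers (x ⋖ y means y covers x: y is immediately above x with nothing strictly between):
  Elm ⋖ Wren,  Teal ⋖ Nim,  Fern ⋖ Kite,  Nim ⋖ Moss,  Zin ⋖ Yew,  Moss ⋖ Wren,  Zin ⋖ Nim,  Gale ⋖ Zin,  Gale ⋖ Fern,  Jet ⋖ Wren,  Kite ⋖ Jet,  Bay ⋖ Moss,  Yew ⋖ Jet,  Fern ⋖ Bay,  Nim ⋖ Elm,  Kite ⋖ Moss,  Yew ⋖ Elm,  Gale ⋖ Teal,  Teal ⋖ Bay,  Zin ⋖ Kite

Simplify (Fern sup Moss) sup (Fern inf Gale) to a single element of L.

Fern ∨ Moss = Moss
Fern ∧ Gale = Gale
Moss ∨ Gale = Moss

Moss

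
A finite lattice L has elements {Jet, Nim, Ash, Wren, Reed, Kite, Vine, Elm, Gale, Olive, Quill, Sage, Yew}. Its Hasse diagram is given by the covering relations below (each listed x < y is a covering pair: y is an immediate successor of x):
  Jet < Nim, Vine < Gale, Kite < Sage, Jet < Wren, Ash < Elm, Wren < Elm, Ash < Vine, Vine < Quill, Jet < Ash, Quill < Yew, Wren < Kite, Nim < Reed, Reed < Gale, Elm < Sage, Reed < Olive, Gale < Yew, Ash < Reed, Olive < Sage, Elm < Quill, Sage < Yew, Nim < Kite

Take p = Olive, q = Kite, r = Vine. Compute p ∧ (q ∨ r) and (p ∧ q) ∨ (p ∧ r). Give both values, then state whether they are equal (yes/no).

q ∨ r = Yew, so p ∧ (q ∨ r) = Olive ∧ Yew = Olive.
p ∧ q = Nim and p ∧ r = Ash, so (p ∧ q) ∨ (p ∧ r) = Nim ∨ Ash = Reed.
Equal: no.

Olive; Reed; no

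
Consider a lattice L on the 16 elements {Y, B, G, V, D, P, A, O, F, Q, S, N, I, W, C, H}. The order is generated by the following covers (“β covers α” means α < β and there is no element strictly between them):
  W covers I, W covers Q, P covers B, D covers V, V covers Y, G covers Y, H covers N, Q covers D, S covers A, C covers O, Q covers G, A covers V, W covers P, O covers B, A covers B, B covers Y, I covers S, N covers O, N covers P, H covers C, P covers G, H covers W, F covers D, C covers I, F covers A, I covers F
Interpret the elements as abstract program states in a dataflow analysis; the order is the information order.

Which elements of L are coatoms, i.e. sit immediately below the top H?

The coatoms are exactly the elements covered by H: C, N, W.

C, N, W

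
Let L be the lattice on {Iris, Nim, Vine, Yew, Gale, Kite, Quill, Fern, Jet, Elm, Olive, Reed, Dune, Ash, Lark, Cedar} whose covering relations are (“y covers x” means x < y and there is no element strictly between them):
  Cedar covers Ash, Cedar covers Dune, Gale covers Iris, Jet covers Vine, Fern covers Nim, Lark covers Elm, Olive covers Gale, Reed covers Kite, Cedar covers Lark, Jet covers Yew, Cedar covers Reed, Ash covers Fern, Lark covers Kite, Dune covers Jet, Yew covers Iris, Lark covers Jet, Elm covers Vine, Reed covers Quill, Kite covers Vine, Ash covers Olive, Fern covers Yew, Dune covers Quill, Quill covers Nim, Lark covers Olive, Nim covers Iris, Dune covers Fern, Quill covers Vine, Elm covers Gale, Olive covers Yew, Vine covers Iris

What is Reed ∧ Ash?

Common lower bounds of {Reed, Ash}: Iris, Nim.
The greatest among these is Nim.

Nim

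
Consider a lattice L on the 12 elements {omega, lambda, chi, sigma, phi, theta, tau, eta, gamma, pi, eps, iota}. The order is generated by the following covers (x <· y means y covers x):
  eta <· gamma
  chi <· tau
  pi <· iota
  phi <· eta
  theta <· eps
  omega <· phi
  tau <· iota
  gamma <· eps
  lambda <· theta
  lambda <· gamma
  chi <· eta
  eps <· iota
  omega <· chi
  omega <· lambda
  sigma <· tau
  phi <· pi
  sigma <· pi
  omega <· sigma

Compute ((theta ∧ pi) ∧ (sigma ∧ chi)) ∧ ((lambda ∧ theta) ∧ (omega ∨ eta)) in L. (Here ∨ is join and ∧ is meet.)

theta ∧ pi = omega
sigma ∧ chi = omega
omega ∧ omega = omega
lambda ∧ theta = lambda
omega ∨ eta = eta
lambda ∧ eta = omega
omega ∧ omega = omega

omega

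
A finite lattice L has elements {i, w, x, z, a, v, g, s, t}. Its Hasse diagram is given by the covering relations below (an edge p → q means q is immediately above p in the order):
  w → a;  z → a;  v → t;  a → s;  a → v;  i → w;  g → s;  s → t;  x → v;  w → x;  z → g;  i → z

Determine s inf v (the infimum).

a

Common lower bounds of {s, v}: a, i, w, z.
The greatest among these is a.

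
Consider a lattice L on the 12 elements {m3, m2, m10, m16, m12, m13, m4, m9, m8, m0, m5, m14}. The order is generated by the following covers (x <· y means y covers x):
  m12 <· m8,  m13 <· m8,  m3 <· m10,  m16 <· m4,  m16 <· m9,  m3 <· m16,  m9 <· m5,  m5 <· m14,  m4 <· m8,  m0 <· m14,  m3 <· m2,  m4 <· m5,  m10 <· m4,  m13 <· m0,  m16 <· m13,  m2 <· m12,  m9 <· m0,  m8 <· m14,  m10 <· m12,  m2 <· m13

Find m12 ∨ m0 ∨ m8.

m14

Common upper bounds of {m12, m0, m8}: m14.
The least among these is m14.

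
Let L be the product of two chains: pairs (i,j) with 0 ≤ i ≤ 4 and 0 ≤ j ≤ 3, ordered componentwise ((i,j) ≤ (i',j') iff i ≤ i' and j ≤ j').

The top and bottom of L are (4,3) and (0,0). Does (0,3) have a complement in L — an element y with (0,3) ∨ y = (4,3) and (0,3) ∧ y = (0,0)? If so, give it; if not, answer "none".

(4,0)

Need y with (0,3) ∨ y = (4,3) and (0,3) ∧ y = (0,0).
Checking each element gives: (4,0).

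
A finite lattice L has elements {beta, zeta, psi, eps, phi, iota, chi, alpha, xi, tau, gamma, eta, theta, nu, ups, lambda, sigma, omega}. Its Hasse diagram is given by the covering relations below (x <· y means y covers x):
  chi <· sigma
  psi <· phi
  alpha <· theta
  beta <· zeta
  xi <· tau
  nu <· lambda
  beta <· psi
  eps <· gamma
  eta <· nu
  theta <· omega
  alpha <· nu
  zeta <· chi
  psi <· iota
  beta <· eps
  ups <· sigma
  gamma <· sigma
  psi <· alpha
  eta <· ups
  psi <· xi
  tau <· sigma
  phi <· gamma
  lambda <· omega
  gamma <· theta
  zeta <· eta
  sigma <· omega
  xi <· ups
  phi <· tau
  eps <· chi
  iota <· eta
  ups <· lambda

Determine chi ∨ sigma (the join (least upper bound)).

Common upper bounds of {chi, sigma}: omega, sigma.
The least among these is sigma.

sigma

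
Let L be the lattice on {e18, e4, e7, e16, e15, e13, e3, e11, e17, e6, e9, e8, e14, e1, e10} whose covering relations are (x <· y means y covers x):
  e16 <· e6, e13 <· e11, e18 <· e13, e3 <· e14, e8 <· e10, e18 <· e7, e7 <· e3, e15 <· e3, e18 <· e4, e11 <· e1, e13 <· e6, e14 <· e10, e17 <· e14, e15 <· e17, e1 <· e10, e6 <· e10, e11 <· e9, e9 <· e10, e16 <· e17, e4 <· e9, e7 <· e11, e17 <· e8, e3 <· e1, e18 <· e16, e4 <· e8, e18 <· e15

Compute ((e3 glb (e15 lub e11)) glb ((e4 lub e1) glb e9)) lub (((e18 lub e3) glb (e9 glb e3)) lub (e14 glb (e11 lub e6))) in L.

e14

e15 ∨ e11 = e1
e3 ∧ e1 = e3
e4 ∨ e1 = e10
e10 ∧ e9 = e9
e3 ∧ e9 = e7
e18 ∨ e3 = e3
e9 ∧ e3 = e7
e3 ∧ e7 = e7
e11 ∨ e6 = e10
e14 ∧ e10 = e14
e7 ∨ e14 = e14
e7 ∨ e14 = e14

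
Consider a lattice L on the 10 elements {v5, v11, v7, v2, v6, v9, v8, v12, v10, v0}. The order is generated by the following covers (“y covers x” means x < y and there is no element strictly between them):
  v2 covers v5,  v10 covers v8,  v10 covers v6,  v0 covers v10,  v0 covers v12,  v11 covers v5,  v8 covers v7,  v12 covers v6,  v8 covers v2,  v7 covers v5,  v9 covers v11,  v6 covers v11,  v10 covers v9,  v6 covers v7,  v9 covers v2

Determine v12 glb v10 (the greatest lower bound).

v6

Common lower bounds of {v12, v10}: v11, v5, v6, v7.
The greatest among these is v6.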